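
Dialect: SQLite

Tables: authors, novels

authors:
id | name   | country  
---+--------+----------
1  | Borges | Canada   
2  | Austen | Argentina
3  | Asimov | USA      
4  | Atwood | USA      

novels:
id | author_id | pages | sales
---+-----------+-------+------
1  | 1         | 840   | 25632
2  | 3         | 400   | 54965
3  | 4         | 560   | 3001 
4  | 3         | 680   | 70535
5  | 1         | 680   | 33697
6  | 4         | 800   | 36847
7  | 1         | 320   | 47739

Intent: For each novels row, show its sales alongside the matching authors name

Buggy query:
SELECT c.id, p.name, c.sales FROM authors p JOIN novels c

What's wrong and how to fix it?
Bug: Missing join condition: each novels row is matched to all authors rows instead of just its own

Fix: Specify the join condition linking the foreign key to the parent id

Corrected query:
SELECT c.id, p.name, c.sales FROM authors p JOIN novels c ON c.author_id = p.id

Result:
id | name   | sales
---+--------+------
1  | Borges | 25632
2  | Asimov | 54965
3  | Atwood | 3001 
4  | Asimov | 70535
5  | Borges | 33697
6  | Atwood | 36847
7  | Borges | 47739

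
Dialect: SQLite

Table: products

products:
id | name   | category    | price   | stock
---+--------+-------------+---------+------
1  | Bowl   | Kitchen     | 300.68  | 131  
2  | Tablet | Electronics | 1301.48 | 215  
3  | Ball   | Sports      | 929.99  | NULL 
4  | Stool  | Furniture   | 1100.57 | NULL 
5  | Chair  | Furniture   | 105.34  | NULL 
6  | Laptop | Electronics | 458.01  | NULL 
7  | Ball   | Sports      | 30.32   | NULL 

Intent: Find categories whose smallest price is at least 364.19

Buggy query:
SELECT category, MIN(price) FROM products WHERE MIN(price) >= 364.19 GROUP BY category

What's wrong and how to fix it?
Bug: Aggregates like MIN are computed per group after WHERE runs

Fix: Replace WHERE with HAVING after the GROUP BY

Corrected query:
SELECT category, MIN(price) FROM products GROUP BY category HAVING MIN(price) >= 364.19

Result:
category    | MIN(price)
------------+-----------
Electronics | 458.01    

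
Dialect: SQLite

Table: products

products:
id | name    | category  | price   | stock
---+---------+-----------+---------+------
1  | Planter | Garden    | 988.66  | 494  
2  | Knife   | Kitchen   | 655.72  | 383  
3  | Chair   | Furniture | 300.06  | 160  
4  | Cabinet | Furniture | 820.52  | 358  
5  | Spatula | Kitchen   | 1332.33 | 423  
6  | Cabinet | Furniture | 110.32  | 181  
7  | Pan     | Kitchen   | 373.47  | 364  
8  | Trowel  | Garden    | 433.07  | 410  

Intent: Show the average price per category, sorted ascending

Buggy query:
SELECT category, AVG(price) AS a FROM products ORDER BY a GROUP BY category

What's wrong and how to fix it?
Bug: ORDER BY appears before GROUP BY; SQL clause order requires GROUP BY first

Fix: Move ORDER BY to the end, after GROUP BY

Corrected query:
SELECT category, AVG(price) AS a FROM products GROUP BY category ORDER BY a

Result:
category  | a         
----------+-----------
Furniture | 410.3     
Garden    | 710.865   
Kitchen   | 787.173333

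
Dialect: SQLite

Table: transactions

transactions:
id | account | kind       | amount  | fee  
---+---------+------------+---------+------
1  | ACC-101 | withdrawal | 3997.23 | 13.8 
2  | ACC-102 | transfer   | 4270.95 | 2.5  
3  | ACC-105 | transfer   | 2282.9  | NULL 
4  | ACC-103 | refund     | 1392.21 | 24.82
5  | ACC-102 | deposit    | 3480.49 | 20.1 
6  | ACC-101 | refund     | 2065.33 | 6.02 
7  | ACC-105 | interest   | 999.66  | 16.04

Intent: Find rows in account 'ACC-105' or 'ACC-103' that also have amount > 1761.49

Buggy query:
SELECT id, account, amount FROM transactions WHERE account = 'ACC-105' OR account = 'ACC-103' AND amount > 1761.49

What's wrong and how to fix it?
Bug: Without parentheses, AND is evaluated before OR, so the amount filter only applies to the 'ACC-103' branch

Fix: Add parentheses around the OR so the AND applies to both alternatives

Corrected query:
SELECT id, account, amount FROM transactions WHERE (account = 'ACC-105' OR account = 'ACC-103') AND amount > 1761.49

Result:
id | account | amount
---+---------+-------
3  | ACC-105 | 2282.9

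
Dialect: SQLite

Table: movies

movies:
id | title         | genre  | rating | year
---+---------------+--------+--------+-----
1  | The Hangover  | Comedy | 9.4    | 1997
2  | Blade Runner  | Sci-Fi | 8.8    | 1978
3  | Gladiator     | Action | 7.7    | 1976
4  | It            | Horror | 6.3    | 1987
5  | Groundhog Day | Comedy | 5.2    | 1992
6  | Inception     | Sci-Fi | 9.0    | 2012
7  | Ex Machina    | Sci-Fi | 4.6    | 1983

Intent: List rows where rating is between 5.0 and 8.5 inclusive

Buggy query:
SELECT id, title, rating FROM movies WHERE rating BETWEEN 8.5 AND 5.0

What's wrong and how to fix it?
Bug: BETWEEN expects the lower bound first; with 8.5 AND 5.0 the range is empty

Fix: Swap the bounds so the smaller value comes first

Corrected query:
SELECT id, title, rating FROM movies WHERE rating BETWEEN 5.0 AND 8.5

Result:
id | title         | rating
---+---------------+-------
3  | Gladiator     | 7.7   
4  | It            | 6.3   
5  | Groundhog Day | 5.2   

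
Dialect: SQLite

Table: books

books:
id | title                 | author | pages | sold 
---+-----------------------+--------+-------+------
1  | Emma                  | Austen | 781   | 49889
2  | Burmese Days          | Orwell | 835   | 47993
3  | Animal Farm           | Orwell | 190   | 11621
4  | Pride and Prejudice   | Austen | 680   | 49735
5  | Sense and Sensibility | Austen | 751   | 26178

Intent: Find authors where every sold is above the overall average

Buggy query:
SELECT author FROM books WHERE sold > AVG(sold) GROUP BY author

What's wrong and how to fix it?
Bug: AVG() is an aggregate; it can't sit directly in WHERE

Fix: Use a subquery for AVG and a HAVING MIN(...) filter so the condition holds for every row in the group

Corrected query:
SELECT author FROM books GROUP BY author HAVING MIN(sold) > (SELECT AVG(sold) FROM books)

Result:
(no rows)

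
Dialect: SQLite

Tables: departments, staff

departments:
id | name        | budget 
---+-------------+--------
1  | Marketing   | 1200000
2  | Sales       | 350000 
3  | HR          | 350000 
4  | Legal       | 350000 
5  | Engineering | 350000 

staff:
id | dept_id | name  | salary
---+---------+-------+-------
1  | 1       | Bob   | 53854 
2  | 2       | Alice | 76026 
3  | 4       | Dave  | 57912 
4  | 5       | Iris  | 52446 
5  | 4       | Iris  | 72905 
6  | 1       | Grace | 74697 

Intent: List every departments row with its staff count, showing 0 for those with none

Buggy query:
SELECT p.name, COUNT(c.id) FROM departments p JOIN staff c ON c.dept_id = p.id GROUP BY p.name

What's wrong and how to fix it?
Bug: INNER JOIN drops departments rows that have no matching staff rows

Fix: Switch to LEFT JOIN to retain unmatched parent rows

Corrected query:
SELECT p.name, COUNT(c.id) FROM departments p LEFT JOIN staff c ON c.dept_id = p.id GROUP BY p.name

Result:
name        | COUNT(c.id)
------------+------------
Engineering | 1          
HR          | 0          
Legal       | 2          
Marketing   | 2          
Sales       | 1          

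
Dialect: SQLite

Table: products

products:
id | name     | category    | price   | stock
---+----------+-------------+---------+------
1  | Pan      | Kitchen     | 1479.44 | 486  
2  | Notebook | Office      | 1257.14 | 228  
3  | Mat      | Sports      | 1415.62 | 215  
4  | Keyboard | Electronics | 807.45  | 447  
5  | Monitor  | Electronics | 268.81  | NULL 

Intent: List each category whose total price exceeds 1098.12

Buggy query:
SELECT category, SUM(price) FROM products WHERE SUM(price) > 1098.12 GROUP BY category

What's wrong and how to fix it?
Bug: Aggregate functions cannot appear in a WHERE clause

Fix: Move the aggregate condition to a HAVING clause

Corrected query:
SELECT category, SUM(price) FROM products GROUP BY category HAVING SUM(price) > 1098.12

Result:
category | SUM(price)
---------+-----------
Kitchen  | 1479.44   
Office   | 1257.14   
Sports   | 1415.62   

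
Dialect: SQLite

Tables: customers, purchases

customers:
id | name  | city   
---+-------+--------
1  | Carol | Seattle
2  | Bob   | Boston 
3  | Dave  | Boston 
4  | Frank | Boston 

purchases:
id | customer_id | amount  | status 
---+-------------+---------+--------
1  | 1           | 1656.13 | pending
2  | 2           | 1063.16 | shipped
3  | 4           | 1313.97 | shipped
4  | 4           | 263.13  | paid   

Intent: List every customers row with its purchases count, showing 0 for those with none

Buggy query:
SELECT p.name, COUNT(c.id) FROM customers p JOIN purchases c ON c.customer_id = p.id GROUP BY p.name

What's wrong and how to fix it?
Bug: INNER JOIN drops customers rows that have no matching purchases rows

Fix: Switch to LEFT JOIN to retain unmatched parent rows

Corrected query:
SELECT p.name, COUNT(c.id) FROM customers p LEFT JOIN purchases c ON c.customer_id = p.id GROUP BY p.name

Result:
name  | COUNT(c.id)
------+------------
Bob   | 1          
Carol | 1          
Dave  | 0          
Frank | 2          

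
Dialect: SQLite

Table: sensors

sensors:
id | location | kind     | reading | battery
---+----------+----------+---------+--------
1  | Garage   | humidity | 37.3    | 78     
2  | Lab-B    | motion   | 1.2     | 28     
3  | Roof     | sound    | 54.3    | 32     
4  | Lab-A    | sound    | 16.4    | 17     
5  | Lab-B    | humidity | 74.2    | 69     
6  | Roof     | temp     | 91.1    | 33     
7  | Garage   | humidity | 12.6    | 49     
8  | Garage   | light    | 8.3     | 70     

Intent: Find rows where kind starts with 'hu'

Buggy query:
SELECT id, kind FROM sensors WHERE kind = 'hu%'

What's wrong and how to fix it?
Bug: '=' compares the literal string including the % character; pattern matching needs LIKE

Fix: Use LIKE for wildcard pattern matching

Corrected query:
SELECT id, kind FROM sensors WHERE kind LIKE 'hu%'

Result:
id | kind    
---+---------
1  | humidity
5  | humidity
7  | humidity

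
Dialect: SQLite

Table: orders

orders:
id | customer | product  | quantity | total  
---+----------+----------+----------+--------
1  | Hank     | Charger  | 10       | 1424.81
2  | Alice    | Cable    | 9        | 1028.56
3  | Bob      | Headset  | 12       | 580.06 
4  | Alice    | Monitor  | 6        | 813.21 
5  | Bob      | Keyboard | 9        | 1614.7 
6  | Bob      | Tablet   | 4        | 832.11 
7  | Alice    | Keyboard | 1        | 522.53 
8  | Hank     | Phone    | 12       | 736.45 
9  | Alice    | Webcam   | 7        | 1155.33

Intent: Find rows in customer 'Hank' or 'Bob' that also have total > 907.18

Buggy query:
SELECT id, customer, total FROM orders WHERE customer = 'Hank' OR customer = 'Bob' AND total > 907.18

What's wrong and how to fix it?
Bug: AND binds tighter than OR, so this parses as customer = 'Hank' OR (customer = 'Bob' AND total > 907.18)

Fix: Add parentheses around the OR so the AND applies to both alternatives

Corrected query:
SELECT id, customer, total FROM orders WHERE (customer = 'Hank' OR customer = 'Bob') AND total > 907.18

Result:
id | customer | total  
---+----------+--------
1  | Hank     | 1424.81
5  | Bob      | 1614.7 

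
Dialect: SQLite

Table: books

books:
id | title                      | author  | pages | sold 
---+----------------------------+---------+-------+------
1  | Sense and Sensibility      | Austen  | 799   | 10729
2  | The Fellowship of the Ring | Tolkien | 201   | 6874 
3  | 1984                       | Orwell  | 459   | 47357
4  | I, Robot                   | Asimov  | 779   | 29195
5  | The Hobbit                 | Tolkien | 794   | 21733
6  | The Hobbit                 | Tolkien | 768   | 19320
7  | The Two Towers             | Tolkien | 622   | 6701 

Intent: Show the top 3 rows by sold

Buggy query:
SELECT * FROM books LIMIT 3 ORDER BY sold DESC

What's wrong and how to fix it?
Bug: LIMIT must come after ORDER BY

Fix: Swap the clauses: ORDER BY first, then LIMIT

Corrected query:
SELECT * FROM books ORDER BY sold DESC LIMIT 3

Result:
id | title      | author  | pages | sold 
---+------------+---------+-------+------
3  | 1984       | Orwell  | 459   | 47357
4  | I, Robot   | Asimov  | 779   | 29195
5  | The Hobbit | Tolkien | 794   | 21733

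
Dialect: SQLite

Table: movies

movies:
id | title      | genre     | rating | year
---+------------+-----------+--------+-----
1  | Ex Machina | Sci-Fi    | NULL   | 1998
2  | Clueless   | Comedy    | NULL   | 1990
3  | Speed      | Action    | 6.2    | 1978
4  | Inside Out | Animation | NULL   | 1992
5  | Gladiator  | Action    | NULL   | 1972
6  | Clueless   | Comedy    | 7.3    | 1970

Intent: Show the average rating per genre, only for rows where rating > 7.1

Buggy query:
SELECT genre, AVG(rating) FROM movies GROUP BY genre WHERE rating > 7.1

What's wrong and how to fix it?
Bug: Row-level WHERE must come before GROUP BY in the clause order

Fix: Place WHERE between FROM and GROUP BY

Corrected query:
SELECT genre, AVG(rating) FROM movies WHERE rating > 7.1 GROUP BY genre

Result:
genre  | AVG(rating)
-------+------------
Comedy | 7.3        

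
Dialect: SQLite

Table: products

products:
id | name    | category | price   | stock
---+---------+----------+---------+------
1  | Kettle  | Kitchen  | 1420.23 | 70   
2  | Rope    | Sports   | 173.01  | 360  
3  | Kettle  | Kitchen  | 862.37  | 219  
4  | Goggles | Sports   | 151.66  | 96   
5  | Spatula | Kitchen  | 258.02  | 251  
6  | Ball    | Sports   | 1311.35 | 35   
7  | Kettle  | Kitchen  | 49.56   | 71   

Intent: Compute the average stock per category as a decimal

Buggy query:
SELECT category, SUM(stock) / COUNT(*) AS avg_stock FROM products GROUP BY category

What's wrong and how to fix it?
Bug: Both operands are integers, so '/' performs integer division and truncates

Fix: Multiply by 1.0 (or CAST to REAL) to force floating-point division

Corrected query:
SELECT category, SUM(stock) * 1.0 / COUNT(*) AS avg_stock FROM products GROUP BY category

Result:
category | avg_stock 
---------+-----------
Kitchen  | 152.75    
Sports   | 163.666667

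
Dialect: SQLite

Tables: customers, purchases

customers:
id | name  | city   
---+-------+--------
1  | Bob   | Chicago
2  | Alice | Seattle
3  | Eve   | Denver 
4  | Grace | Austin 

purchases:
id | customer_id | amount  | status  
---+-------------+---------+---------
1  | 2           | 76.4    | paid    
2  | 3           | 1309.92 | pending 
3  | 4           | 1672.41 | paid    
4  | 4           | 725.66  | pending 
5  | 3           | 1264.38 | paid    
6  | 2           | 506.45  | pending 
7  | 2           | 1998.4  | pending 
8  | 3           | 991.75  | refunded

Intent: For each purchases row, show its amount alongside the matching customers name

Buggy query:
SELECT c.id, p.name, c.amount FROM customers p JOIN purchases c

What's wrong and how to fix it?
Bug: Missing join condition: each purchases row is matched to all customers rows instead of just its own

Fix: Add ON c.customer_id = p.id to the JOIN

Corrected query:
SELECT c.id, p.name, c.amount FROM customers p JOIN purchases c ON c.customer_id = p.id

Result:
id | name  | amount 
---+-------+--------
1  | Alice | 76.4   
2  | Eve   | 1309.92
3  | Grace | 1672.41
4  | Grace | 725.66 
5  | Eve   | 1264.38
6  | Alice | 506.45 
7  | Alice | 1998.4 
8  | Eve   | 991.75 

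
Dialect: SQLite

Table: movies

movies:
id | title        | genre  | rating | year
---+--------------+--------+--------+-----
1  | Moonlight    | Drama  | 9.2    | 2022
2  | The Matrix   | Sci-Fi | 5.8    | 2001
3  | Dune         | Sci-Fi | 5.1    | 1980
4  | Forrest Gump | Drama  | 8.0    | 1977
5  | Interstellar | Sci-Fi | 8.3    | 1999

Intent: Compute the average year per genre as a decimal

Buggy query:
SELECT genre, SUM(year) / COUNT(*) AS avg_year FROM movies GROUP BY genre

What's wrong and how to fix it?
Bug: SUM(year) and COUNT(*) are both integers; the division truncates the fractional part

Fix: Cast one side to REAL so the division keeps the fractional part

Corrected query:
SELECT genre, SUM(year) * 1.0 / COUNT(*) AS avg_year FROM movies GROUP BY genre

Result:
genre  | avg_year   
-------+------------
Drama  | 1999.5     
Sci-Fi | 1993.333333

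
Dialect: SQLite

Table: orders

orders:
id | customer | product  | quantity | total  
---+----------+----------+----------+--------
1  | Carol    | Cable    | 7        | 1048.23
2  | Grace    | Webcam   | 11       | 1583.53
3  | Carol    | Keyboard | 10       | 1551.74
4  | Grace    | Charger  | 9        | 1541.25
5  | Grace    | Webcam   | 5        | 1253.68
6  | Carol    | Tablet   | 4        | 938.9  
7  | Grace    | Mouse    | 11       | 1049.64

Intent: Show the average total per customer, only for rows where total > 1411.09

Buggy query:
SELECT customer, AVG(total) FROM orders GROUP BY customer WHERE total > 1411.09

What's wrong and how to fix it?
Bug: WHERE cannot follow GROUP BY

Fix: Place WHERE between FROM and GROUP BY

Corrected query:
SELECT customer, AVG(total) FROM orders WHERE total > 1411.09 GROUP BY customer

Result:
customer | AVG(total)
---------+-----------
Carol    | 1551.74   
Grace    | 1562.39   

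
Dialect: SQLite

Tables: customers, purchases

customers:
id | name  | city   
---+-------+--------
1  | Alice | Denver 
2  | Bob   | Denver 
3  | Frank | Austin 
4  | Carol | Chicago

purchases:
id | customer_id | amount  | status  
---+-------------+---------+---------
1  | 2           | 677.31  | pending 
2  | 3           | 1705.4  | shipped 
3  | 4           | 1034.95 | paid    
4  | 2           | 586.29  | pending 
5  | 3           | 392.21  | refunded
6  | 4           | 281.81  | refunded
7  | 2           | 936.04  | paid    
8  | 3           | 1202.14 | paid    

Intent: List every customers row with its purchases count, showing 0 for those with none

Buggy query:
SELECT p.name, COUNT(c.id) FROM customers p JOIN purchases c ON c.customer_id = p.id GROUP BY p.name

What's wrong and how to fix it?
Bug: INNER JOIN drops customers rows that have no matching purchases rows

Fix: Switch to LEFT JOIN to retain unmatched parent rows

Corrected query:
SELECT p.name, COUNT(c.id) FROM customers p LEFT JOIN purchases c ON c.customer_id = p.id GROUP BY p.name

Result:
name  | COUNT(c.id)
------+------------
Alice | 0          
Bob   | 3          
Carol | 2          
Frank | 3          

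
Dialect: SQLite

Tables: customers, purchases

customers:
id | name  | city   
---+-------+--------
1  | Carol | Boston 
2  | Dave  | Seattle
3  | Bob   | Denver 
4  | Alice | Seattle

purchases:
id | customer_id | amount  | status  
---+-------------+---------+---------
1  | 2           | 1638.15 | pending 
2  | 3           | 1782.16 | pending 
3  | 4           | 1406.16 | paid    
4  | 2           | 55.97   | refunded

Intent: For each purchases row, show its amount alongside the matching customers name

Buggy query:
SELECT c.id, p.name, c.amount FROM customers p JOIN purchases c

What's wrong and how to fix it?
Bug: JOIN with no ON clause produces a cartesian product; every purchases row pairs with every customers row

Fix: Add ON c.customer_id = p.id to the JOIN

Corrected query:
SELECT c.id, p.name, c.amount FROM customers p JOIN purchases c ON c.customer_id = p.id

Result:
id | name  | amount 
---+-------+--------
1  | Dave  | 1638.15
2  | Bob   | 1782.16
3  | Alice | 1406.16
4  | Dave  | 55.97  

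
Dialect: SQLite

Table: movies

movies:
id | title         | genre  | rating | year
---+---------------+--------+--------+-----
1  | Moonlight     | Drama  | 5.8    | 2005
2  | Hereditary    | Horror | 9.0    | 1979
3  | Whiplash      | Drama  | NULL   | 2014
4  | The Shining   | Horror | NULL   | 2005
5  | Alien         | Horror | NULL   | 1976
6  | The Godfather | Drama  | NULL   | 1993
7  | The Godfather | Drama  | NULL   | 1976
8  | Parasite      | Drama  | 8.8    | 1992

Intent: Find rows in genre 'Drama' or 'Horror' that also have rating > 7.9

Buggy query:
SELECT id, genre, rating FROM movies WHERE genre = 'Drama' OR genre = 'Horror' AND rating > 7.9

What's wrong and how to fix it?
Bug: Without parentheses, AND is evaluated before OR, so the rating filter only applies to the 'Horror' branch

Fix: Group the OR with parentheses (or use IN), then AND the threshold

Corrected query:
SELECT id, genre, rating FROM movies WHERE (genre = 'Drama' OR genre = 'Horror') AND rating > 7.9

Result:
id | genre  | rating
---+--------+-------
2  | Horror | 9     
8  | Drama  | 8.8   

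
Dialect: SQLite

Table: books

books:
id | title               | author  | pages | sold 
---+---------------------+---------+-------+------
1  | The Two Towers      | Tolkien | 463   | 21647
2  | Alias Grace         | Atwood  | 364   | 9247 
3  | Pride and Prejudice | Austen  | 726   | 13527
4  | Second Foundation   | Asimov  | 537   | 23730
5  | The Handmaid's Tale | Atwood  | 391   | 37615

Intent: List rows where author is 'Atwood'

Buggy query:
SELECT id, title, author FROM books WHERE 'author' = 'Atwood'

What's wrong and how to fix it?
Bug: Single quotes denote string literals in SQL; the column name is being compared as a constant string

Fix: Remove the quotes around the column name (or use double quotes for an identifier)

Corrected query:
SELECT id, title, author FROM books WHERE author = 'Atwood'

Result:
id | title               | author
---+---------------------+-------
2  | Alias Grace         | Atwood
5  | The Handmaid's Tale | Atwood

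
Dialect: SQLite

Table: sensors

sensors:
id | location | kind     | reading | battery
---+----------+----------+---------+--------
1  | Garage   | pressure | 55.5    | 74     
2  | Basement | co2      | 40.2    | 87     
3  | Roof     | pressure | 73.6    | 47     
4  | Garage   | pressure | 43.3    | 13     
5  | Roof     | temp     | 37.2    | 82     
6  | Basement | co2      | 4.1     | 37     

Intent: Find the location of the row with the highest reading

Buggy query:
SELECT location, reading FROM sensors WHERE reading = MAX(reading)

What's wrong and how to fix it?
Bug: MAX(reading) is an aggregate and cannot be used directly in WHERE

Fix: Wrap MAX in a scalar subquery so WHERE compares against a single value

Corrected query:
SELECT location, reading FROM sensors WHERE reading = (SELECT MAX(reading) FROM sensors)

Result:
location | reading
---------+--------
Roof     | 73.6   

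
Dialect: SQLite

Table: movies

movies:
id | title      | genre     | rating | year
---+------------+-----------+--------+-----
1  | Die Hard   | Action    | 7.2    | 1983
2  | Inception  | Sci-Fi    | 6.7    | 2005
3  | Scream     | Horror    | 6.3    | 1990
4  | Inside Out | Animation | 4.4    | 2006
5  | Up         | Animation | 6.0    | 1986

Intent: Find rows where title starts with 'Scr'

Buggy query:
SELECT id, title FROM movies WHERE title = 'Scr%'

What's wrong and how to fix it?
Bug: Wildcards only work with LIKE; '=' treats '%' as a literal character

Fix: Replace '=' with LIKE so 'Scr%' is treated as a pattern

Corrected query:
SELECT id, title FROM movies WHERE title LIKE 'Scr%'

Result:
id | title 
---+-------
3  | Scream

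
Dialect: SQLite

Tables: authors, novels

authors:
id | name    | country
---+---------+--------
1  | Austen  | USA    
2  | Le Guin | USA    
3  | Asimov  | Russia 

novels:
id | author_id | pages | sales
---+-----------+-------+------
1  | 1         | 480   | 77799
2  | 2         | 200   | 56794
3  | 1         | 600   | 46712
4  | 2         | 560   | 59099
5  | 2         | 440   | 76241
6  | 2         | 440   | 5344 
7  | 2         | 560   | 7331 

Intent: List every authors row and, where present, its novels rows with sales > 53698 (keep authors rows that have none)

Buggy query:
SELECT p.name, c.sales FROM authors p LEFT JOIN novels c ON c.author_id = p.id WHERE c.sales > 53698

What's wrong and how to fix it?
Bug: A WHERE condition on the right-hand table after LEFT JOIN drops unmatched parents

Fix: Put 'c.sales > 53698' in the JOIN's ON clause instead of WHERE

Corrected query:
SELECT p.name, c.sales FROM authors p LEFT JOIN novels c ON c.author_id = p.id AND c.sales > 53698

Result:
name    | sales
--------+------
Austen  | 77799
Le Guin | 56794
Le Guin | 59099
Le Guin | 76241
Asimov  | NULL 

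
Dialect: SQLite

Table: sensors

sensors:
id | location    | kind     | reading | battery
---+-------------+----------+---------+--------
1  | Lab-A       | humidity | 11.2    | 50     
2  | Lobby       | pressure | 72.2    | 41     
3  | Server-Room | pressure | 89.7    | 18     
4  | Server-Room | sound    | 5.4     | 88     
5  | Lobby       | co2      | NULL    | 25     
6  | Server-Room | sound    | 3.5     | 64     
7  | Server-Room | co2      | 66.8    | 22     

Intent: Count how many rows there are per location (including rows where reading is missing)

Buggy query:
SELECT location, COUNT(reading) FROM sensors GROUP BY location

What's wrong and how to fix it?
Bug: COUNT(reading) skips NULLs, so groups with missing reading are undercounted

Fix: Use COUNT(*) to count all rows regardless of NULL

Corrected query:
SELECT location, COUNT(*) FROM sensors GROUP BY location

Result:
location    | COUNT(*)
------------+---------
Lab-A       | 1       
Lobby       | 2       
Server-Room | 4       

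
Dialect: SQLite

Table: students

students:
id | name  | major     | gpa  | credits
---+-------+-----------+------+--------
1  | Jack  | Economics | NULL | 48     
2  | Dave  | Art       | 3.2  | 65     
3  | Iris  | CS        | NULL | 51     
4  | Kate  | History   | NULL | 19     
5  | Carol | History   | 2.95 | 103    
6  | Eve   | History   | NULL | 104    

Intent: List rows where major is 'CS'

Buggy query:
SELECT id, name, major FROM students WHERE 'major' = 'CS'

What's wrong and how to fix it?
Bug: Single quotes denote string literals in SQL; the column name is being compared as a constant string

Fix: Reference the column as major without single quotes

Corrected query:
SELECT id, name, major FROM students WHERE major = 'CS'

Result:
id | name | major
---+------+------
3  | Iris | CS   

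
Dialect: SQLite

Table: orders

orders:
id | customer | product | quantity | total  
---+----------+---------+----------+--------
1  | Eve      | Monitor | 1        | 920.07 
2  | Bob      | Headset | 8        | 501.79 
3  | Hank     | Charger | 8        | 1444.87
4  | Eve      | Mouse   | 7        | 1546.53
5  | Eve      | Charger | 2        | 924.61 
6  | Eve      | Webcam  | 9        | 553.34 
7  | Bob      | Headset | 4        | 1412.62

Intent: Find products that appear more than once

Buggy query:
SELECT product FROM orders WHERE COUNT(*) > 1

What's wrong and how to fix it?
Bug: WHERE can't reference COUNT(*); aggregates are computed after WHERE

Fix: Group first, then use HAVING for the count condition

Corrected query:
SELECT product FROM orders GROUP BY product HAVING COUNT(*) > 1

Result:
product
-------
Charger
Headset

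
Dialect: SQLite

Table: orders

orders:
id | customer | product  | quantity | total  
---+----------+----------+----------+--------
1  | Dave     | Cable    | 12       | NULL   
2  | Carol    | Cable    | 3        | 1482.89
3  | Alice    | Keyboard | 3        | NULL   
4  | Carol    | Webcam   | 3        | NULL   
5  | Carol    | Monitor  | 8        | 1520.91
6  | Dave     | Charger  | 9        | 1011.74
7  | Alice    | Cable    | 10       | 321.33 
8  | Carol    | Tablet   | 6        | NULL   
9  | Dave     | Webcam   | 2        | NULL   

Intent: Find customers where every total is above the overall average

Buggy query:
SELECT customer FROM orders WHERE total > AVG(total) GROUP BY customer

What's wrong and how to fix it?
Bug: WHERE evaluates per row before aggregation, so AVG() is unavailable

Fix: Compute the overall average in a scalar subquery and compare each group's MIN against it in HAVING

Corrected query:
SELECT customer FROM orders GROUP BY customer HAVING MIN(total) > (SELECT AVG(total) FROM orders)

Result:
customer
--------
Carol   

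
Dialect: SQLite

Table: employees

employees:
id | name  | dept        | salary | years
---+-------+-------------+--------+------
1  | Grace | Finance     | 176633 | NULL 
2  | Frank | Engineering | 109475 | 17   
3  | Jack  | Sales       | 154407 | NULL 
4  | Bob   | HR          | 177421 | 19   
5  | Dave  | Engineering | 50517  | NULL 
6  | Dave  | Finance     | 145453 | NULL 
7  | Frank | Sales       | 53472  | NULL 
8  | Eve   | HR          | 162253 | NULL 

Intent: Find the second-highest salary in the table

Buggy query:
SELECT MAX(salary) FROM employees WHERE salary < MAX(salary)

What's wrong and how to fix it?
Bug: The inner MAX is an aggregate inside WHERE, which is not allowed

Fix: Compute the overall MAX in a subquery, then take MAX of rows below it

Corrected query:
SELECT MAX(salary) FROM employees WHERE salary < (SELECT MAX(salary) FROM employees)

Result:
MAX(salary)
-----------
176633     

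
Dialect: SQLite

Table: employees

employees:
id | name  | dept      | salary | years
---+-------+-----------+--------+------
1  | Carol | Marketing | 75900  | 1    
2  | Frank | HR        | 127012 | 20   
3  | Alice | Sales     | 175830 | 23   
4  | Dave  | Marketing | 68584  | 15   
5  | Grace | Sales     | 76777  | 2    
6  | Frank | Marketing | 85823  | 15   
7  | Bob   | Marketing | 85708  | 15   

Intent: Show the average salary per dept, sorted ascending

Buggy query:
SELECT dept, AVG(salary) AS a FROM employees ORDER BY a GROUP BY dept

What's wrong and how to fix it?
Bug: ORDER BY appears before GROUP BY; SQL clause order requires GROUP BY first

Fix: Move ORDER BY to the end, after GROUP BY

Corrected query:
SELECT dept, AVG(salary) AS a FROM employees GROUP BY dept ORDER BY a

Result:
dept      | a       
----------+---------
Marketing | 79003.75
Sales     | 126303.5
HR        | 127012  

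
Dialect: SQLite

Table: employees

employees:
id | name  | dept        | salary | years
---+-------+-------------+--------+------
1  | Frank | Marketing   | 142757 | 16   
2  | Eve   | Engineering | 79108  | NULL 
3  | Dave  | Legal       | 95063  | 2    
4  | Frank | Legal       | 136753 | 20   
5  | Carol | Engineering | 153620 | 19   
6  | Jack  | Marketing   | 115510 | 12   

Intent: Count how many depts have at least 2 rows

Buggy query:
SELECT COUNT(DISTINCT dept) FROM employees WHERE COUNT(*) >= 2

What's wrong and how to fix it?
Bug: COUNT(*) cannot appear in WHERE; the per-group count doesn't exist yet

Fix: Use a subquery that GROUPs and filters with HAVING, then count its rows

Corrected query:
SELECT COUNT(*) FROM (SELECT dept FROM employees GROUP BY dept HAVING COUNT(*) >= 2)

Result:
COUNT(*)
--------
3       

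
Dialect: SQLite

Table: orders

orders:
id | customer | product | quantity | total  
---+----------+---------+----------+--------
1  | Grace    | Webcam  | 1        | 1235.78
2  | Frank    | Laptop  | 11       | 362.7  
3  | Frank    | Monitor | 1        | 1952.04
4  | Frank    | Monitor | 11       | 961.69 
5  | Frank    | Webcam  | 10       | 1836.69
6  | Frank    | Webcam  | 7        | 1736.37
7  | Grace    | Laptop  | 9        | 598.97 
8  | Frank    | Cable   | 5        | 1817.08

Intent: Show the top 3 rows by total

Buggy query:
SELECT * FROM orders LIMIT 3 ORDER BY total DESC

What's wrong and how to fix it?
Bug: ORDER BY cannot follow LIMIT; LIMIT is the final clause

Fix: Sort with ORDER BY, then apply LIMIT

Corrected query:
SELECT * FROM orders ORDER BY total DESC LIMIT 3

Result:
id | customer | product | quantity | total  
---+----------+---------+----------+--------
3  | Frank    | Monitor | 1        | 1952.04
5  | Frank    | Webcam  | 10       | 1836.69
8  | Frank    | Cable   | 5        | 1817.08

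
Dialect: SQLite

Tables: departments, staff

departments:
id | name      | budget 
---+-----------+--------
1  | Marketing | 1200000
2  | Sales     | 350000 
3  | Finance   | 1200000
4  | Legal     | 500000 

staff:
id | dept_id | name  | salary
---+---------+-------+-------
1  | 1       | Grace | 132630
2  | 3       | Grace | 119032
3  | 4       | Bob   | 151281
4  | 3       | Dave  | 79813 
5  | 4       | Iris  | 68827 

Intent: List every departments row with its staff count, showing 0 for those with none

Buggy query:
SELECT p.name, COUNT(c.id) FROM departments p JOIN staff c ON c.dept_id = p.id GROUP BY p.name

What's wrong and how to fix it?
Bug: An inner join excludes parents with zero children

Fix: Switch to LEFT JOIN to retain unmatched parent rows

Corrected query:
SELECT p.name, COUNT(c.id) FROM departments p LEFT JOIN staff c ON c.dept_id = p.id GROUP BY p.name

Result:
name      | COUNT(c.id)
----------+------------
Finance   | 2          
Legal     | 2          
Marketing | 1          
Sales     | 0          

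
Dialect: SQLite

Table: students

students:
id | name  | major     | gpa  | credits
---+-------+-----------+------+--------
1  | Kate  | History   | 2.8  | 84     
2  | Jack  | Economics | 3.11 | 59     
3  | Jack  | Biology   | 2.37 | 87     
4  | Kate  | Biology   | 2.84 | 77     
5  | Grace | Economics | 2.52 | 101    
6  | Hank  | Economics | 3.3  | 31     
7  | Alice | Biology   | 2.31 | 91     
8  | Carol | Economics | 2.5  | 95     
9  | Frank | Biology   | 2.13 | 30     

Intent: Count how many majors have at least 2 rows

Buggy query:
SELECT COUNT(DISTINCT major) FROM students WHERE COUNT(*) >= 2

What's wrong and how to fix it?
Bug: COUNT(*) cannot appear in WHERE; the per-group count doesn't exist yet

Fix: Group first with HAVING COUNT(*) >= 2, then COUNT the resulting groups

Corrected query:
SELECT COUNT(*) FROM (SELECT major FROM students GROUP BY major HAVING COUNT(*) >= 2)

Result:
COUNT(*)
--------
2       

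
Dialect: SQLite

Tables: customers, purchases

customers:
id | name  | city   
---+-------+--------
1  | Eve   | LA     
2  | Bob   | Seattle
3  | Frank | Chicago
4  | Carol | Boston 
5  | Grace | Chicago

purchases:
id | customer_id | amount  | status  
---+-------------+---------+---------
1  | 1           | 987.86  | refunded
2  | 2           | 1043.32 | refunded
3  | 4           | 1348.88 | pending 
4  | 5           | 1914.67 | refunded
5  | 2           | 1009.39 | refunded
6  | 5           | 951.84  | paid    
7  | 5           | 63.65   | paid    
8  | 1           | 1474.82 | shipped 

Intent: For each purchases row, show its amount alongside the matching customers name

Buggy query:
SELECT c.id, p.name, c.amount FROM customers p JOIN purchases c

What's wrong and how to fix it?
Bug: JOIN with no ON clause produces a cartesian product; every purchases row pairs with every customers row

Fix: Specify the join condition linking the foreign key to the parent id

Corrected query:
SELECT c.id, p.name, c.amount FROM customers p JOIN purchases c ON c.customer_id = p.id

Result:
id | name  | amount 
---+-------+--------
1  | Eve   | 987.86 
2  | Bob   | 1043.32
3  | Carol | 1348.88
4  | Grace | 1914.67
5  | Bob   | 1009.39
6  | Grace | 951.84 
7  | Grace | 63.65  
8  | Eve   | 1474.82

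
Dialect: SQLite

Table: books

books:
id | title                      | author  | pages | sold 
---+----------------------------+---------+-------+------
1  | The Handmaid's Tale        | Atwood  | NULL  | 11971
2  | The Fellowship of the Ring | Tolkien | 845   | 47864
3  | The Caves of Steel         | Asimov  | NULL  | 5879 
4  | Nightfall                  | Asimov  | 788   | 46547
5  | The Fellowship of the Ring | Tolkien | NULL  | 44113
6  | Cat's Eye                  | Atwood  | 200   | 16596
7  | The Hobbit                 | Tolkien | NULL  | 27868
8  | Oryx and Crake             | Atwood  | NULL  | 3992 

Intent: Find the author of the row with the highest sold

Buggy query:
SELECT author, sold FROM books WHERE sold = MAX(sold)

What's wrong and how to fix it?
Bug: MAX(sold) is an aggregate and cannot be used directly in WHERE

Fix: Use a subquery: WHERE sold = (SELECT MAX(sold) FROM books)

Corrected query:
SELECT author, sold FROM books WHERE sold = (SELECT MAX(sold) FROM books)

Result:
author  | sold 
--------+------
Tolkien | 47864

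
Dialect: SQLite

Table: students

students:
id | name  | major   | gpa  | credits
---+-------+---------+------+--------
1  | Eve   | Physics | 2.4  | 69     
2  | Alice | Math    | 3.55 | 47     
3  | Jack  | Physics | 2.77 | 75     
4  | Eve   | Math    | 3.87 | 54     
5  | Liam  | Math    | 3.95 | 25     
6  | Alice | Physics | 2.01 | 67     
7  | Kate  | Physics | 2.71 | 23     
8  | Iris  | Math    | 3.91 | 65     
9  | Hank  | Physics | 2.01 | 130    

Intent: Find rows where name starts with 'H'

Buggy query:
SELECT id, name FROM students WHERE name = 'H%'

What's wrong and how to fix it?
Bug: Wildcards only work with LIKE; '=' treats '%' as a literal character

Fix: Replace '=' with LIKE so 'H%' is treated as a pattern

Corrected query:
SELECT id, name FROM students WHERE name LIKE 'H%'

Result:
id | name
---+-----
9  | Hank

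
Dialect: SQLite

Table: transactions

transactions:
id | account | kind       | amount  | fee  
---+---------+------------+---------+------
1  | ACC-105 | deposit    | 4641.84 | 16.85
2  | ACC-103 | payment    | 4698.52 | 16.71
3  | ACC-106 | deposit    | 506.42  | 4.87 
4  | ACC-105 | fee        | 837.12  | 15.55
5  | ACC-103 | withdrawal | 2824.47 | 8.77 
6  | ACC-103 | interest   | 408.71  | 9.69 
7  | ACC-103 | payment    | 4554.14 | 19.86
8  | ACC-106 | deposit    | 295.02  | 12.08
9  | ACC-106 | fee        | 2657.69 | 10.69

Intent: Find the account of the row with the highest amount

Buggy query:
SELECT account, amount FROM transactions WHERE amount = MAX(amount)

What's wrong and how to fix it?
Bug: WHERE is evaluated per row; an aggregate over the whole table isn't defined there

Fix: Wrap MAX in a scalar subquery so WHERE compares against a single value

Corrected query:
SELECT account, amount FROM transactions WHERE amount = (SELECT MAX(amount) FROM transactions)

Result:
account | amount 
--------+--------
ACC-103 | 4698.52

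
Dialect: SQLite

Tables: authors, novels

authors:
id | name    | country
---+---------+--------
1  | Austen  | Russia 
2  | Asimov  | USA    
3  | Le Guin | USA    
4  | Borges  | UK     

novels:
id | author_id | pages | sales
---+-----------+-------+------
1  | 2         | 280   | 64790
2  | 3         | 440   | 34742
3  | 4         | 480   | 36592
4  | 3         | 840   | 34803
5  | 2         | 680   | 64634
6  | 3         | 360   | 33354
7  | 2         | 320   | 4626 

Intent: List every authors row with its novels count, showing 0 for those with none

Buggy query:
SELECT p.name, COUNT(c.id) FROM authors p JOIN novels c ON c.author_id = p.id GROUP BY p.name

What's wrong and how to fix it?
Bug: INNER JOIN drops authors rows that have no matching novels rows

Fix: Switch to LEFT JOIN to retain unmatched parent rows

Corrected query:
SELECT p.name, COUNT(c.id) FROM authors p LEFT JOIN novels c ON c.author_id = p.id GROUP BY p.name

Result:
name    | COUNT(c.id)
--------+------------
Asimov  | 3          
Austen  | 0          
Borges  | 1          
Le Guin | 3          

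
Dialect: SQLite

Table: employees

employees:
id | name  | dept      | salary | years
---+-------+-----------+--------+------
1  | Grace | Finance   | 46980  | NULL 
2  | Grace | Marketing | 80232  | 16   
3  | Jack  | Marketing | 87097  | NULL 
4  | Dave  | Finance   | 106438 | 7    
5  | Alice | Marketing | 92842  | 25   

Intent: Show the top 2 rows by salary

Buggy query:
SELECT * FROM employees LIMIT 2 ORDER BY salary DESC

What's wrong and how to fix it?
Bug: LIMIT must come after ORDER BY

Fix: Sort with ORDER BY, then apply LIMIT

Corrected query:
SELECT * FROM employees ORDER BY salary DESC LIMIT 2

Result:
id | name  | dept      | salary | years
---+-------+-----------+--------+------
4  | Dave  | Finance   | 106438 | 7    
5  | Alice | Marketing | 92842  | 25   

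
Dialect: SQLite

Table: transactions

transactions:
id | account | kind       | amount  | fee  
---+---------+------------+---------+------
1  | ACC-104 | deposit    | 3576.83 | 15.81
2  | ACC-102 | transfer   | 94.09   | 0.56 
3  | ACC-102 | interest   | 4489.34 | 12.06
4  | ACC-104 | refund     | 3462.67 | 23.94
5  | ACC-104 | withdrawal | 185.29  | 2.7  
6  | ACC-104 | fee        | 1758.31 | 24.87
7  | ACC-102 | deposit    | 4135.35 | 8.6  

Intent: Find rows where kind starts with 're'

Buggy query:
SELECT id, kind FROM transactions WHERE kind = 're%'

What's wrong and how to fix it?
Bug: Wildcards only work with LIKE; '=' treats '%' as a literal character

Fix: Replace '=' with LIKE so 're%' is treated as a pattern

Corrected query:
SELECT id, kind FROM transactions WHERE kind LIKE 're%'

Result:
id | kind  
---+-------
4  | refund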